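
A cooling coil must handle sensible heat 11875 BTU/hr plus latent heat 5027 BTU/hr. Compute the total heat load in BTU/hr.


Qt = 11875 + 5027 = 16902 BTU/hr

16902 BTU/hr


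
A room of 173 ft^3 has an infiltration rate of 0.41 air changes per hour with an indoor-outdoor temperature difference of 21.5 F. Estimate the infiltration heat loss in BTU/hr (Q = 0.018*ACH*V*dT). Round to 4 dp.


Q = 0.018 * 0.41 * 173 * 21.5 = 27.4499 BTU/hr

27.4499 BTU/hr


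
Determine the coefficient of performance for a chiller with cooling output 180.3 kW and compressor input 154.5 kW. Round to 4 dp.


COP = 180.3 / 154.5 = 1.1670

1.1670


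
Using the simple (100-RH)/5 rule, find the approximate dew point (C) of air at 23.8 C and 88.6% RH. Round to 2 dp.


Td = 23.8 - (100-88.6)/5 = 21.52 C

21.52 C


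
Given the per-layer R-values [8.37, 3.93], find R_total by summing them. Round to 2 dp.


R_total = 8.37 + 3.93 = 12.30

12.30


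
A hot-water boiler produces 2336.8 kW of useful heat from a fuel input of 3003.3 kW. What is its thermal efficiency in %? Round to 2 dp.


eta = (2336.8/3003.3)*100 = 77.81 %

77.81 %


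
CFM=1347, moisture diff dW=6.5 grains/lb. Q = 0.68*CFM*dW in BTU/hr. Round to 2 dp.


Q = 0.68 * 1347 * 6.5 = 5953.74 BTU/hr

5953.74 BTU/hr


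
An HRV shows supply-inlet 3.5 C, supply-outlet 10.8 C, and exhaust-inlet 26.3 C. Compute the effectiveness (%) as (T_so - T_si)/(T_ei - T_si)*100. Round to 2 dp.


eff = (10.8-3.5)/(26.3-3.5)*100 = 32.02 %

32.02 %


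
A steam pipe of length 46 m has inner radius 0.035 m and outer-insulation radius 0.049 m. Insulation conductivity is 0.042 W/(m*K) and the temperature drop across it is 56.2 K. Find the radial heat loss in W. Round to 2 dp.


Q = 2*pi*0.042*46*56.2/ln(0.049/0.035) = 2027.56 W

2027.56 W


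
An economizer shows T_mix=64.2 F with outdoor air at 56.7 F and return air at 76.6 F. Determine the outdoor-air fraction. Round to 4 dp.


frac = (64.2 - 76.6) / (56.7 - 76.6) = 0.6231

0.6231


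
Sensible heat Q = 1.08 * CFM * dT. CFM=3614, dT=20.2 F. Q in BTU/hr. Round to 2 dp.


Q = 1.08 * 3614 * 20.2 = 78843.02 BTU/hr

78843.02 BTU/hr


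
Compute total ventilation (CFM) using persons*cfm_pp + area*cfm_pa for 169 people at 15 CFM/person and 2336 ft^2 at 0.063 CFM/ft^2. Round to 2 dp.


Total = 169*15 + 2336*0.063 = 2682.17 CFM

2682.17 CFM


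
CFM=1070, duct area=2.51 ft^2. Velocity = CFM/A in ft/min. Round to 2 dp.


V = 1070 / 2.51 = 426.29 ft/min

426.29 ft/min


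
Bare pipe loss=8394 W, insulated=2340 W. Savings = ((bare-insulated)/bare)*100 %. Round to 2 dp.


Savings = ((8394-2340)/8394)*100 = 72.12 %

72.12 %


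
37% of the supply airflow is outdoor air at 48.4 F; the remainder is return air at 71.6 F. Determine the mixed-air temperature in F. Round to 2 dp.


T_mix = 0.37*48.4 + 0.63*71.6 = 63.02 F

63.02 F


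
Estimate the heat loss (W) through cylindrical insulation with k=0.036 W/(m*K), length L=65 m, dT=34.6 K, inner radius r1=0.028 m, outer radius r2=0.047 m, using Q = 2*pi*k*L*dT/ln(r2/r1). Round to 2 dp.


Q = 2*pi*0.036*65*34.6/ln(0.047/0.028) = 982.18 W

982.18 W


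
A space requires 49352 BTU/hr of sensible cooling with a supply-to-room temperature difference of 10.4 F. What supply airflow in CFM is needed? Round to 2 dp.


CFM = 49352 / (1.08 * 10.4) = 4393.87

4393.87 CFM


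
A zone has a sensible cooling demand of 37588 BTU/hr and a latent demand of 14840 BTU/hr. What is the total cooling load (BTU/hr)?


Qt = 37588 + 14840 = 52428 BTU/hr

52428 BTU/hr


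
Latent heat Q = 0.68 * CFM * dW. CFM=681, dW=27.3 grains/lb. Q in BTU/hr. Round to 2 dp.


Q = 0.68 * 681 * 27.3 = 12642.08 BTU/hr

12642.08 BTU/hr


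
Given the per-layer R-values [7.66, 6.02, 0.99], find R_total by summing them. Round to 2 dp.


R_total = 7.66 + 6.02 + 0.99 = 14.67

14.67


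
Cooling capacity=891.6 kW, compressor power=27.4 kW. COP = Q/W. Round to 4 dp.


COP = 891.6 / 27.4 = 32.5401

32.5401


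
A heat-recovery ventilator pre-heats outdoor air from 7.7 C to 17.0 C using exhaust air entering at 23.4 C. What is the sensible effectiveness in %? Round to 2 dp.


eff = (17.0-7.7)/(23.4-7.7)*100 = 59.24 %

59.24 %


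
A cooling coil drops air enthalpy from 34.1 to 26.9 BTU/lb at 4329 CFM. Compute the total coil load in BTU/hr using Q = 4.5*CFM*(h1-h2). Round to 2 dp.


Q = 4.5 * 4329 * (34.1 - 26.9) = 140259.60 BTU/hr

140259.60 BTU/hr


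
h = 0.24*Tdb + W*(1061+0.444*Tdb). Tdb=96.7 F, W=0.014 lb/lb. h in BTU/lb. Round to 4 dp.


h = 0.24*96.7 + 0.014*(1061+0.444*96.7) = 38.6631 BTU/lb

38.6631 BTU/lb


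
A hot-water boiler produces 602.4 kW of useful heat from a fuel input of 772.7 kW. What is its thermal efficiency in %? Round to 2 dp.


eta = (602.4/772.7)*100 = 77.96 %

77.96 %


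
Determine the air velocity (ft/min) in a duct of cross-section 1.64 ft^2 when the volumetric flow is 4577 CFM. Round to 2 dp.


V = 4577 / 1.64 = 2790.85 ft/min

2790.85 ft/min


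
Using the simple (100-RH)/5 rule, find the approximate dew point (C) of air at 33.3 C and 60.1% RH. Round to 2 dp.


Td = 33.3 - (100-60.1)/5 = 25.32 C

25.32 C


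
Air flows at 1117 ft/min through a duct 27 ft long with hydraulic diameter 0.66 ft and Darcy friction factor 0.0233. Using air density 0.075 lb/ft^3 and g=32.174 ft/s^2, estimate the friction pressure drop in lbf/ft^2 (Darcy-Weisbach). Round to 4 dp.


v_fps = 1117/60 = 18.6167 ft/s
dp = 0.0233*(27/0.66)*0.075*18.6167^2/(2*32.174) = 0.3850 lbf/ft^2

0.3850 lbf/ft^2


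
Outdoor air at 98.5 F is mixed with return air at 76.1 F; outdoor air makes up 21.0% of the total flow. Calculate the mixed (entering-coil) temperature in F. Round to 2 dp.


T_mix = 76.1 + (21.0/100)*(98.5-76.1) = 80.80 F

80.80 F


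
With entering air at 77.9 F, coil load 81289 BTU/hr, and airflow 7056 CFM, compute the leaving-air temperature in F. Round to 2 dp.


dT = 81289/(1.08*7056) = 10.6672
T_leave = 77.9 - 10.6672 = 67.23 F

67.23 F


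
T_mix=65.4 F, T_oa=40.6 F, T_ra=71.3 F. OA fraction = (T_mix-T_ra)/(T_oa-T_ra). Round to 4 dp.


frac = (65.4 - 71.3) / (40.6 - 71.3) = 0.1922

0.1922


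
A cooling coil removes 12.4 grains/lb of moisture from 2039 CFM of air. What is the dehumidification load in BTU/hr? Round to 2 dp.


Q = 0.68 * 2039 * 12.4 = 17192.85 BTU/hr

17192.85 BTU/hr


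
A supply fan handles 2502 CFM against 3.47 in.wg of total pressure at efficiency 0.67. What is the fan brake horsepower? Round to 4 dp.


BHP = 2502 * 3.47 / (6356 * 0.67) = 2.0387 hp

2.0387 hp


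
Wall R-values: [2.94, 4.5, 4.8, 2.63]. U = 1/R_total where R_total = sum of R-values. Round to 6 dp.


R_total = 2.94 + 4.5 + 4.8 + 2.63 = 14.87
U = 1/14.87 = 0.067249

0.067249


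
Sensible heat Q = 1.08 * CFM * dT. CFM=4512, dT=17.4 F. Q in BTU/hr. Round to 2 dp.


Q = 1.08 * 4512 * 17.4 = 84789.50 BTU/hr

84789.50 BTU/hr


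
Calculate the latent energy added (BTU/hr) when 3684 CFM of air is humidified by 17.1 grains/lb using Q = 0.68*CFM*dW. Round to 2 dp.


Q = 0.68 * 3684 * 17.1 = 42837.55 BTU/hr

42837.55 BTU/hr


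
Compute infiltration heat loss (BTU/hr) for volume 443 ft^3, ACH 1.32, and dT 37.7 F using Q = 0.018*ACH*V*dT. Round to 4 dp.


Q = 0.018 * 1.32 * 443 * 37.7 = 396.8181 BTU/hr

396.8181 BTU/hr


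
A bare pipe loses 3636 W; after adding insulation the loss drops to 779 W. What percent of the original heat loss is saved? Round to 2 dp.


Savings = ((3636-779)/3636)*100 = 78.58 %

78.58 %


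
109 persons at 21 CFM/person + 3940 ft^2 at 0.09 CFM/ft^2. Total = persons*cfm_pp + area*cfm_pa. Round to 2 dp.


Total = 109*21 + 3940*0.09 = 2643.60 CFM

2643.60 CFM


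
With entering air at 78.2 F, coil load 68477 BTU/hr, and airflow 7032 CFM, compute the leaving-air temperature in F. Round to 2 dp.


dT = 68477/(1.08*7032) = 9.0166
T_leave = 78.2 - 9.0166 = 69.18 F

69.18 F


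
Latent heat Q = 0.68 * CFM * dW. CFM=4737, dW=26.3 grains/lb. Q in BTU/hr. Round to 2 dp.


Q = 0.68 * 4737 * 26.3 = 84716.51 BTU/hr

84716.51 BTU/hr


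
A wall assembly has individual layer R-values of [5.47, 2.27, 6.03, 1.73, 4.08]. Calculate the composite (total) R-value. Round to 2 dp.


R_total = 5.47 + 2.27 + 6.03 + 1.73 + 4.08 = 19.58

19.58


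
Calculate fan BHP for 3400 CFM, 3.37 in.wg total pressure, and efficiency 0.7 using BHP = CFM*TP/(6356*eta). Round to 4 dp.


BHP = 3400 * 3.37 / (6356 * 0.7) = 2.5753 hp

2.5753 hp


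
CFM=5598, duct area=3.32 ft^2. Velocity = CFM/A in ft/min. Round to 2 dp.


V = 5598 / 3.32 = 1686.14 ft/min

1686.14 ft/min


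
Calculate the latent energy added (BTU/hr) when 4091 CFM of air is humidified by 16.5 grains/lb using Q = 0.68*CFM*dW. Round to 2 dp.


Q = 0.68 * 4091 * 16.5 = 45901.02 BTU/hr

45901.02 BTU/hr


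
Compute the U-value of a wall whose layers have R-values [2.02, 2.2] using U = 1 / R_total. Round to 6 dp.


R_total = 2.02 + 2.2 = 4.22
U = 1/4.22 = 0.236967

0.236967


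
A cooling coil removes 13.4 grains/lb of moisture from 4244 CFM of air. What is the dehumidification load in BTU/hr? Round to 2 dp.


Q = 0.68 * 4244 * 13.4 = 38671.33 BTU/hr

38671.33 BTU/hr


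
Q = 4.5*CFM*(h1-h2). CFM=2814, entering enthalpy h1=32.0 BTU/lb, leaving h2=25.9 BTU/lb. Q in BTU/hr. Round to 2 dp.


Q = 4.5 * 2814 * (32.0 - 25.9) = 77244.30 BTU/hr

77244.30 BTU/hr


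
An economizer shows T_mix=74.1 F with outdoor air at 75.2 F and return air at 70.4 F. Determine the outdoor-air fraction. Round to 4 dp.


frac = (74.1 - 70.4) / (75.2 - 70.4) = 0.7708

0.7708


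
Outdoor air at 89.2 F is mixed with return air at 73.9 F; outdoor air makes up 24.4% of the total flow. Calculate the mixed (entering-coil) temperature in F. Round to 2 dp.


T_mix = 73.9 + (24.4/100)*(89.2-73.9) = 77.63 F

77.63 F


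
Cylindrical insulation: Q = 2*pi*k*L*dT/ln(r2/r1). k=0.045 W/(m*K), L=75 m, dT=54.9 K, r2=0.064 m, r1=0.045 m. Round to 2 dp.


Q = 2*pi*0.045*75*54.9/ln(0.064/0.045) = 3305.30 W

3305.30 W


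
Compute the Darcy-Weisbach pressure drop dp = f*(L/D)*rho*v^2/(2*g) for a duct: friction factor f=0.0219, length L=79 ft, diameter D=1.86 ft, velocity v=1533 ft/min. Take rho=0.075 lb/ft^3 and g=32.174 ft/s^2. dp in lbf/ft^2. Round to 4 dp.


v_fps = 1533/60 = 25.55 ft/s
dp = 0.0219*(79/1.86)*0.075*25.55^2/(2*32.174) = 0.7077 lbf/ft^2

0.7077 lbf/ft^2


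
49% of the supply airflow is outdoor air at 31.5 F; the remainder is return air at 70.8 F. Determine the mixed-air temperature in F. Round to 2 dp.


T_mix = 0.49*31.5 + 0.51*70.8 = 51.54 F

51.54 F


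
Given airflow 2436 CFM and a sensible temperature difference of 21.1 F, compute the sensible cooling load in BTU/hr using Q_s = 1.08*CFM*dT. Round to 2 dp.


Q = 1.08 * 2436 * 21.1 = 55511.57 BTU/hr

55511.57 BTU/hr


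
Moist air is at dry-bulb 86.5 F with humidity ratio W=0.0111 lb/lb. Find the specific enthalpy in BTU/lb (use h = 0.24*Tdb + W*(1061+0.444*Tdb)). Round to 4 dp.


h = 0.24*86.5 + 0.0111*(1061+0.444*86.5) = 32.9634 BTU/lb

32.9634 BTU/lb


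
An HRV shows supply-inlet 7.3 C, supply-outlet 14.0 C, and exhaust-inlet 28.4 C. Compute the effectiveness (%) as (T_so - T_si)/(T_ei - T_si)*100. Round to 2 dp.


eff = (14.0-7.3)/(28.4-7.3)*100 = 31.75 %

31.75 %


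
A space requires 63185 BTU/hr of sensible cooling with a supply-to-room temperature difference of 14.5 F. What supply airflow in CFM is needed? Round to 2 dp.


CFM = 63185 / (1.08 * 14.5) = 4034.80

4034.80 CFM


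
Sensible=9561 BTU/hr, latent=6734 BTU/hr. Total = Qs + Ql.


Qt = 9561 + 6734 = 16295 BTU/hr

16295 BTU/hr


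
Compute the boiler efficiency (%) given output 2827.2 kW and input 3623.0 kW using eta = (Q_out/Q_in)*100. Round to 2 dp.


eta = (2827.2/3623.0)*100 = 78.03 %

78.03 %


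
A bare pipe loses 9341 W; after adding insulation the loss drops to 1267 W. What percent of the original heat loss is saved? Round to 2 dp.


Savings = ((9341-1267)/9341)*100 = 86.44 %

86.44 %


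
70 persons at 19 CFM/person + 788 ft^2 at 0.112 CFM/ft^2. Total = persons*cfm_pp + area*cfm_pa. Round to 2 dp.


Total = 70*19 + 788*0.112 = 1418.26 CFM

1418.26 CFM


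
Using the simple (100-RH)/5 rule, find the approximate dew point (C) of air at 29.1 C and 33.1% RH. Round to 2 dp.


Td = 29.1 - (100-33.1)/5 = 15.72 C

15.72 C


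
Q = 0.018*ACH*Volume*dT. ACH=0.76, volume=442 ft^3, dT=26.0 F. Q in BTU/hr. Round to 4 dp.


Q = 0.018 * 0.76 * 442 * 26.0 = 157.2106 BTU/hr

157.2106 BTU/hr


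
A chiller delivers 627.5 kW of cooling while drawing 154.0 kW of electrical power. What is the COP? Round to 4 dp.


COP = 627.5 / 154.0 = 4.0747

4.0747


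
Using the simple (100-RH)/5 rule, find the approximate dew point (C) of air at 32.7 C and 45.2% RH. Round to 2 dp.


Td = 32.7 - (100-45.2)/5 = 21.74 C

21.74 C


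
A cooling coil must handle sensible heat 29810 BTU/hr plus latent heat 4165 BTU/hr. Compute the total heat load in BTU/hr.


Qt = 29810 + 4165 = 33975 BTU/hr

33975 BTU/hr


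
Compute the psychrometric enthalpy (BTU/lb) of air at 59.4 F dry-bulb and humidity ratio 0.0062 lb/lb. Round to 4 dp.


h = 0.24*59.4 + 0.0062*(1061+0.444*59.4) = 20.9977 BTU/lb

20.9977 BTU/lb


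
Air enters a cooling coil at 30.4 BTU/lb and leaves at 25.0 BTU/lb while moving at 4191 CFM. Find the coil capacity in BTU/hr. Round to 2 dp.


Q = 4.5 * 4191 * (30.4 - 25.0) = 101841.30 BTU/hr

101841.30 BTU/hr


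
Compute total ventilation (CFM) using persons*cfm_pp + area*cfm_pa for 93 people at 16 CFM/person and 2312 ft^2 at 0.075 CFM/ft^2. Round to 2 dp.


Total = 93*16 + 2312*0.075 = 1661.40 CFM

1661.40 CFM


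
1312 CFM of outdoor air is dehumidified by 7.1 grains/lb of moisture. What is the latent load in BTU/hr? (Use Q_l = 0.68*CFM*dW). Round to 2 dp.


Q = 0.68 * 1312 * 7.1 = 6334.34 BTU/hr

6334.34 BTU/hr


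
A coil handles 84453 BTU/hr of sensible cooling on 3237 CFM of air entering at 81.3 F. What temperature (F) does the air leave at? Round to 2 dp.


dT = 84453/(1.08*3237) = 24.1573
T_leave = 81.3 - 24.1573 = 57.14 F

57.14 F


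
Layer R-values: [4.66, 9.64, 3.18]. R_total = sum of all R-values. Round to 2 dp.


R_total = 4.66 + 9.64 + 3.18 = 17.48

17.48


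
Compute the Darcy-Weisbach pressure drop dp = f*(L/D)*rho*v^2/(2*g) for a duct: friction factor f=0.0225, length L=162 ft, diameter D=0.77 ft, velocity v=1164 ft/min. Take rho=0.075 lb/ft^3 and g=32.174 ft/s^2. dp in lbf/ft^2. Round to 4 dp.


v_fps = 1164/60 = 19.4 ft/s
dp = 0.0225*(162/0.77)*0.075*19.4^2/(2*32.174) = 2.0765 lbf/ft^2

2.0765 lbf/ft^2


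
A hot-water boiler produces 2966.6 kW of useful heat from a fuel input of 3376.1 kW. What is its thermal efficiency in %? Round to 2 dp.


eta = (2966.6/3376.1)*100 = 87.87 %

87.87 %


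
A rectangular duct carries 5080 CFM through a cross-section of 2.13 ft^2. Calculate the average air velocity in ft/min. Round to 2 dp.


V = 5080 / 2.13 = 2384.98 ft/min

2384.98 ft/min


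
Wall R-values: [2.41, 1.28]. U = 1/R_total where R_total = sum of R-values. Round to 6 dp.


R_total = 2.41 + 1.28 = 3.69
U = 1/3.69 = 0.271003

0.271003


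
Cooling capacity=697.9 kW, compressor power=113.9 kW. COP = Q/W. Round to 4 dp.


COP = 697.9 / 113.9 = 6.1273

6.1273


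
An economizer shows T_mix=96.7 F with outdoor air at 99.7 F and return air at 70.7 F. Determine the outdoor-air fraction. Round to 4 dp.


frac = (96.7 - 70.7) / (99.7 - 70.7) = 0.8966

0.8966


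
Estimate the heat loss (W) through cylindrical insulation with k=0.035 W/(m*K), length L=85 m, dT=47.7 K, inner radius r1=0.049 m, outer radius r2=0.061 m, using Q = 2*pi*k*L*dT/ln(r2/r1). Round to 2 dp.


Q = 2*pi*0.035*85*47.7/ln(0.061/0.049) = 4070.38 W

4070.38 W


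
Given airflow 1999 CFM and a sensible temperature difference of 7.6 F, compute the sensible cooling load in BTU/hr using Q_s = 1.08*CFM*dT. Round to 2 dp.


Q = 1.08 * 1999 * 7.6 = 16407.79 BTU/hr

16407.79 BTU/hr


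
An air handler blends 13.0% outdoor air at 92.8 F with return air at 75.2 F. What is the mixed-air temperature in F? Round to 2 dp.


T_mix = 75.2 + (13.0/100)*(92.8-75.2) = 77.49 F

77.49 F


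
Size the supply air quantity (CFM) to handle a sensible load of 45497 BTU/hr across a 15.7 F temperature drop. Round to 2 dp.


CFM = 45497 / (1.08 * 15.7) = 2683.24

2683.24 CFM


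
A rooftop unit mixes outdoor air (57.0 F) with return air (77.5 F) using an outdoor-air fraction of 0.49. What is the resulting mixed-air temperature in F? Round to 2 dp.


T_mix = 0.49*57.0 + 0.51*77.5 = 67.46 F

67.46 F


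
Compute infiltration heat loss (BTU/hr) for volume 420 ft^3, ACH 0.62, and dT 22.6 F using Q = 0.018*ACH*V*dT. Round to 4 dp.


Q = 0.018 * 0.62 * 420 * 22.6 = 105.9307 BTU/hr

105.9307 BTU/hr


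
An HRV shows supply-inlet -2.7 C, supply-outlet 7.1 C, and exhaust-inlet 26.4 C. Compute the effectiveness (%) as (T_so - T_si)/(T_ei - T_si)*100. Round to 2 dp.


eff = (7.1-(-2.7))/(26.4-(-2.7))*100 = 33.68 %

33.68 %


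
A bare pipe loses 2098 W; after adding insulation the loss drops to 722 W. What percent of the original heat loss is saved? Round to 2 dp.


Savings = ((2098-722)/2098)*100 = 65.59 %

65.59 %


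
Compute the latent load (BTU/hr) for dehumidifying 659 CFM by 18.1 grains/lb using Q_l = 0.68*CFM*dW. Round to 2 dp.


Q = 0.68 * 659 * 18.1 = 8110.97 BTU/hr

8110.97 BTU/hr


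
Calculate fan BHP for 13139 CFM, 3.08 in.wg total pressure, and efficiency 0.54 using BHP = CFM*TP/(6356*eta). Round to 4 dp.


BHP = 13139 * 3.08 / (6356 * 0.54) = 11.7906 hp

11.7906 hp


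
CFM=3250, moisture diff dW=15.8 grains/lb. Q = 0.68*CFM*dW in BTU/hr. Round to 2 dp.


Q = 0.68 * 3250 * 15.8 = 34918.00 BTU/hr

34918.00 BTU/hr


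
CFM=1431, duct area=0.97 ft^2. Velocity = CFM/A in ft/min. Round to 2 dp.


V = 1431 / 0.97 = 1475.26 ft/min

1475.26 ft/min


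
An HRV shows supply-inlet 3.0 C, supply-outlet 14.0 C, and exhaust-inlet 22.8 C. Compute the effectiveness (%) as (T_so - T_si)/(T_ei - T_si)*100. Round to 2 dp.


eff = (14.0-3.0)/(22.8-3.0)*100 = 55.56 %

55.56 %


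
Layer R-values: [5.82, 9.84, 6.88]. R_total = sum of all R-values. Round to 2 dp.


R_total = 5.82 + 9.84 + 6.88 = 22.54

22.54


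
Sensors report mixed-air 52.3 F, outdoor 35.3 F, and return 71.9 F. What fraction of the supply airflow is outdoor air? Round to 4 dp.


frac = (52.3 - 71.9) / (35.3 - 71.9) = 0.5355

0.5355


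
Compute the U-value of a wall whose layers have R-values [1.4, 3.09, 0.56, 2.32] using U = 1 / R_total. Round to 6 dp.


R_total = 1.4 + 3.09 + 0.56 + 2.32 = 7.37
U = 1/7.37 = 0.135685

0.135685


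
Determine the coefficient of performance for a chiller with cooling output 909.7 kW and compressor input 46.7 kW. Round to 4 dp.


COP = 909.7 / 46.7 = 19.4797

19.4797


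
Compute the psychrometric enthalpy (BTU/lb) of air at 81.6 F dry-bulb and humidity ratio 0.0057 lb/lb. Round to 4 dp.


h = 0.24*81.6 + 0.0057*(1061+0.444*81.6) = 25.8382 BTU/lb

25.8382 BTU/lb


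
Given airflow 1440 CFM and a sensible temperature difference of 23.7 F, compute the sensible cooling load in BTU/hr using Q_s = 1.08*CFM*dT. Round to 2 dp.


Q = 1.08 * 1440 * 23.7 = 36858.24 BTU/hr

36858.24 BTU/hr


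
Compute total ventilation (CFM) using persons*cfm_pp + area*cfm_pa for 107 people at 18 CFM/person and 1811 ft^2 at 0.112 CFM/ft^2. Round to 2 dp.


Total = 107*18 + 1811*0.112 = 2128.83 CFM

2128.83 CFM


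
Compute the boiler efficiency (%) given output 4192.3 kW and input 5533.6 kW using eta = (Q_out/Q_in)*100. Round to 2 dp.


eta = (4192.3/5533.6)*100 = 75.76 %

75.76 %


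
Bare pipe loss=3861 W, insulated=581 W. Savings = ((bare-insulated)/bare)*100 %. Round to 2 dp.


Savings = ((3861-581)/3861)*100 = 84.95 %

84.95 %


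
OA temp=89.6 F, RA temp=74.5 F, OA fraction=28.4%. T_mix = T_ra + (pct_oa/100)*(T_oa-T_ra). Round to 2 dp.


T_mix = 74.5 + (28.4/100)*(89.6-74.5) = 78.79 F

78.79 F


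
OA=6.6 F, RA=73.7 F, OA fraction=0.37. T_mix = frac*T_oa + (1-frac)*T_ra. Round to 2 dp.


T_mix = 0.37*6.6 + 0.63*73.7 = 48.87 F

48.87 F


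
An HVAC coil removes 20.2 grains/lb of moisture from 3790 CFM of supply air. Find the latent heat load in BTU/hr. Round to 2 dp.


Q = 0.68 * 3790 * 20.2 = 52059.44 BTU/hr

52059.44 BTU/hr


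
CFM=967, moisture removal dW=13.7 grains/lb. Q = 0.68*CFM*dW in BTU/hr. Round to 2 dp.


Q = 0.68 * 967 * 13.7 = 9008.57 BTU/hr

9008.57 BTU/hr


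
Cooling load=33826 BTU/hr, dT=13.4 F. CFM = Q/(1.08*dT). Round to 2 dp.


CFM = 33826 / (1.08 * 13.4) = 2337.34

2337.34 CFM


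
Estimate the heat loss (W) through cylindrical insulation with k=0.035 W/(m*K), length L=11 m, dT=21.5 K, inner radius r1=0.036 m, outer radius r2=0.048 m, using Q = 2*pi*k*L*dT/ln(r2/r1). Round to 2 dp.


Q = 2*pi*0.035*11*21.5/ln(0.048/0.036) = 180.79 W

180.79 W


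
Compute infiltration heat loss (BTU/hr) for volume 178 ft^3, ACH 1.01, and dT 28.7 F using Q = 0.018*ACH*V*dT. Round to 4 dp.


Q = 0.018 * 1.01 * 178 * 28.7 = 92.8743 BTU/hr

92.8743 BTU/hr


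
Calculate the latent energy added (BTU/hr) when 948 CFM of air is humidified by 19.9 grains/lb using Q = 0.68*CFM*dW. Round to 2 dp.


Q = 0.68 * 948 * 19.9 = 12828.34 BTU/hr

12828.34 BTU/hr


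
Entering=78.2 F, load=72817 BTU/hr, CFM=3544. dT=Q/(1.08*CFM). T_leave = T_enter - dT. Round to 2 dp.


dT = 72817/(1.08*3544) = 19.0246
T_leave = 78.2 - 19.0246 = 59.18 F

59.18 F


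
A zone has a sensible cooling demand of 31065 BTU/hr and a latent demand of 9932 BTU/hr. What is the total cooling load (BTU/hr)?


Qt = 31065 + 9932 = 40997 BTU/hr

40997 BTU/hr


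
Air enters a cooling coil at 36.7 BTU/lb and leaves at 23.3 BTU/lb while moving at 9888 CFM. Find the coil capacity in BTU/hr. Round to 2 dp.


Q = 4.5 * 9888 * (36.7 - 23.3) = 596246.40 BTU/hr

596246.40 BTU/hr


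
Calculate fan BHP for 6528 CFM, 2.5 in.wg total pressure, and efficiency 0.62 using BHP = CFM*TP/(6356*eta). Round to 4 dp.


BHP = 6528 * 2.5 / (6356 * 0.62) = 4.1414 hp

4.1414 hp


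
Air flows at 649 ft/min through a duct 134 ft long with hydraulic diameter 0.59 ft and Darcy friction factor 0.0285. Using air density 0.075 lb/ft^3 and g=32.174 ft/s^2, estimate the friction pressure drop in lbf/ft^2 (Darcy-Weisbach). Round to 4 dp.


v_fps = 649/60 = 10.8167 ft/s
dp = 0.0285*(134/0.59)*0.075*10.8167^2/(2*32.174) = 0.8827 lbf/ft^2

0.8827 lbf/ft^2


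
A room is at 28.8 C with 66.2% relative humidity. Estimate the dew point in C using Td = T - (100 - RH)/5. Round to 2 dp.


Td = 28.8 - (100-66.2)/5 = 22.04 C

22.04 C


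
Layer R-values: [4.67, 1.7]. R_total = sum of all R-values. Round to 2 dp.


R_total = 4.67 + 1.7 = 6.37

6.37


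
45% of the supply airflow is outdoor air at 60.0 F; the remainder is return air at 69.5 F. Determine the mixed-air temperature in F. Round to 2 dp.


T_mix = 0.45*60.0 + 0.55*69.5 = 65.23 F

65.23 F


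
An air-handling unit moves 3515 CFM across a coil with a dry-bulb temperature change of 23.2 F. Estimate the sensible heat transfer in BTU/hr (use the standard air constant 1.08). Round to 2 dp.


Q = 1.08 * 3515 * 23.2 = 88071.84 BTU/hr

88071.84 BTU/hr


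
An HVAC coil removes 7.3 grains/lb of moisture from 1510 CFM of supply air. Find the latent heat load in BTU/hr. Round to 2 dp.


Q = 0.68 * 1510 * 7.3 = 7495.64 BTU/hr

7495.64 BTU/hr


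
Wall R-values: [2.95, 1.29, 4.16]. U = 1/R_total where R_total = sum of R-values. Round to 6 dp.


R_total = 2.95 + 1.29 + 4.16 = 8.40
U = 1/8.40 = 0.119048

0.119048


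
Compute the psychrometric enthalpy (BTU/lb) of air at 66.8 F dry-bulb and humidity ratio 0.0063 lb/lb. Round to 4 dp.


h = 0.24*66.8 + 0.0063*(1061+0.444*66.8) = 22.9032 BTU/lb

22.9032 BTU/lb


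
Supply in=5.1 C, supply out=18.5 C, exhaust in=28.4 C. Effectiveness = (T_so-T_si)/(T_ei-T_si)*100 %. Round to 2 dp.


eff = (18.5-5.1)/(28.4-5.1)*100 = 57.51 %

57.51 %


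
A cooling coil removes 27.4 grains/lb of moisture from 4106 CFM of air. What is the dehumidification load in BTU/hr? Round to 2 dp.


Q = 0.68 * 4106 * 27.4 = 76502.99 BTU/hr

76502.99 BTU/hr


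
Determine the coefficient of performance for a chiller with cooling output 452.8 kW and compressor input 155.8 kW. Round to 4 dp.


COP = 452.8 / 155.8 = 2.9063

2.9063


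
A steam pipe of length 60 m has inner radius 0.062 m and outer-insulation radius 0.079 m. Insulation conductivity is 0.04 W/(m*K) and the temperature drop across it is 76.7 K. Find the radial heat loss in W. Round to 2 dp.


Q = 2*pi*0.04*60*76.7/ln(0.079/0.062) = 4773.19 W

4773.19 W


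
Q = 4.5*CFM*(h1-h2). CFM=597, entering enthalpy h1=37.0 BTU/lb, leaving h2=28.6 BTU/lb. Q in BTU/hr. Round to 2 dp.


Q = 4.5 * 597 * (37.0 - 28.6) = 22566.60 BTU/hr

22566.60 BTU/hr


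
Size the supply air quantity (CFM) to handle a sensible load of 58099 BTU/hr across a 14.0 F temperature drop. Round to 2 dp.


CFM = 58099 / (1.08 * 14.0) = 3842.53

3842.53 CFM


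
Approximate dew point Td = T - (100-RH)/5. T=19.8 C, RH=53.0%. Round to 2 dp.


Td = 19.8 - (100-53.0)/5 = 10.40 C

10.40 C


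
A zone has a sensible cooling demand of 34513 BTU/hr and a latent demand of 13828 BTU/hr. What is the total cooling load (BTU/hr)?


Qt = 34513 + 13828 = 48341 BTU/hr

48341 BTU/hr


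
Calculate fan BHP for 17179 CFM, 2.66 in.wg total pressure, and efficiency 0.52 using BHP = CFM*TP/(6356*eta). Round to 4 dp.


BHP = 17179 * 2.66 / (6356 * 0.52) = 13.8259 hp

13.8259 hp


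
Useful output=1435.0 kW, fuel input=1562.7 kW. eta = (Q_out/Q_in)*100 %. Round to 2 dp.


eta = (1435.0/1562.7)*100 = 91.83 %

91.83 %


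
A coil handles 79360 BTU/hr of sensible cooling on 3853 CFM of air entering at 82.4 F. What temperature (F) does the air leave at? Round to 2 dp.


dT = 79360/(1.08*3853) = 19.0712
T_leave = 82.4 - 19.0712 = 63.33 F

63.33 F


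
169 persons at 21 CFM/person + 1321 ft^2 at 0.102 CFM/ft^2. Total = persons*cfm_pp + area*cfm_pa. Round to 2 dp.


Total = 169*21 + 1321*0.102 = 3683.74 CFM

3683.74 CFM


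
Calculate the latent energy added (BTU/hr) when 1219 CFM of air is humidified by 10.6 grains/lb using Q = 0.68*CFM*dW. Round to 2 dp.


Q = 0.68 * 1219 * 10.6 = 8786.55 BTU/hr

8786.55 BTU/hr


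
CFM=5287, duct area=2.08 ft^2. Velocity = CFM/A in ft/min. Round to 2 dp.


V = 5287 / 2.08 = 2541.83 ft/min

2541.83 ft/min


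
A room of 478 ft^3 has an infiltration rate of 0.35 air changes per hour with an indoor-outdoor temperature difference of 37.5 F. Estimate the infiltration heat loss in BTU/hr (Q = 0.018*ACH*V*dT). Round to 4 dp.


Q = 0.018 * 0.35 * 478 * 37.5 = 112.9275 BTU/hr

112.9275 BTU/hr


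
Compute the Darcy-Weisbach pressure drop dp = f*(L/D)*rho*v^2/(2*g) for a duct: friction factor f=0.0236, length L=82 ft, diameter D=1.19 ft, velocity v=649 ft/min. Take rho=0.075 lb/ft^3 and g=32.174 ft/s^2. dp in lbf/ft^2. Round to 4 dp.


v_fps = 649/60 = 10.8167 ft/s
dp = 0.0236*(82/1.19)*0.075*10.8167^2/(2*32.174) = 0.2218 lbf/ft^2

0.2218 lbf/ft^2


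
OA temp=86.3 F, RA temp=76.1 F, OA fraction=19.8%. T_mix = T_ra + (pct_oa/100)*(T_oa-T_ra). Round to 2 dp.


T_mix = 76.1 + (19.8/100)*(86.3-76.1) = 78.12 F

78.12 F


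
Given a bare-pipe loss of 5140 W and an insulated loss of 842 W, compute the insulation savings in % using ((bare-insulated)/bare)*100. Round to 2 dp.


Savings = ((5140-842)/5140)*100 = 83.62 %

83.62 %


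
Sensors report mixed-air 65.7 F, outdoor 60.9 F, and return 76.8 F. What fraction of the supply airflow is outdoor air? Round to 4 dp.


frac = (65.7 - 76.8) / (60.9 - 76.8) = 0.6981

0.6981


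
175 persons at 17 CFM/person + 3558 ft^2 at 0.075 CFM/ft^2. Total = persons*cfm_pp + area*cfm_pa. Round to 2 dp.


Total = 175*17 + 3558*0.075 = 3241.85 CFM

3241.85 CFM


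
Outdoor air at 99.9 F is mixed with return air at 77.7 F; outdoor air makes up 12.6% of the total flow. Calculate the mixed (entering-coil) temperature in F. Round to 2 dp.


T_mix = 77.7 + (12.6/100)*(99.9-77.7) = 80.50 F

80.50 F


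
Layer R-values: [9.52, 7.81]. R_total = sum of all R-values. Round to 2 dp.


R_total = 9.52 + 7.81 = 17.33

17.33


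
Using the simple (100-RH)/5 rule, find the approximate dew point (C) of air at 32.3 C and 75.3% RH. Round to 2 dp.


Td = 32.3 - (100-75.3)/5 = 27.36 C

27.36 C


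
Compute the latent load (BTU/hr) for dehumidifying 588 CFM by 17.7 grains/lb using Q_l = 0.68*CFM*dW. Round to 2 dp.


Q = 0.68 * 588 * 17.7 = 7077.17 BTU/hr

7077.17 BTU/hr


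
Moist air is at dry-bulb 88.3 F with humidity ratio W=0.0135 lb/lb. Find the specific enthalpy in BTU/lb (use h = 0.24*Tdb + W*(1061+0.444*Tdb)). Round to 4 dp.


h = 0.24*88.3 + 0.0135*(1061+0.444*88.3) = 36.0448 BTU/lb

36.0448 BTU/lb


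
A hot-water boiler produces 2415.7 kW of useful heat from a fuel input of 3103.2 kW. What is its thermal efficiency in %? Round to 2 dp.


eta = (2415.7/3103.2)*100 = 77.85 %

77.85 %


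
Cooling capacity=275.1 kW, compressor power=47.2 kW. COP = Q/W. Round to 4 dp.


COP = 275.1 / 47.2 = 5.8284

5.8284


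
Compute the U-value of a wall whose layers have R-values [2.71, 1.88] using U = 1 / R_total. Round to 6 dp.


R_total = 2.71 + 1.88 = 4.59
U = 1/4.59 = 0.217865

0.217865


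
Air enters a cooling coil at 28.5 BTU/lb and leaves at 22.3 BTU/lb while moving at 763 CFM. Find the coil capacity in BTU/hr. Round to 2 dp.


Q = 4.5 * 763 * (28.5 - 22.3) = 21287.70 BTU/hr

21287.70 BTU/hr


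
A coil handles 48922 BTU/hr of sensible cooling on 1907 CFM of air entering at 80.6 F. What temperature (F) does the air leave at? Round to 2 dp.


dT = 48922/(1.08*1907) = 23.7536
T_leave = 80.6 - 23.7536 = 56.85 F

56.85 F


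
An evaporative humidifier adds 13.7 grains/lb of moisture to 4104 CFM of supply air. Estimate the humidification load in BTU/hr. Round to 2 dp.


Q = 0.68 * 4104 * 13.7 = 38232.86 BTU/hr

38232.86 BTU/hr


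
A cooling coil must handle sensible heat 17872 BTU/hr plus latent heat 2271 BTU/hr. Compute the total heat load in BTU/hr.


Qt = 17872 + 2271 = 20143 BTU/hr

20143 BTU/hr


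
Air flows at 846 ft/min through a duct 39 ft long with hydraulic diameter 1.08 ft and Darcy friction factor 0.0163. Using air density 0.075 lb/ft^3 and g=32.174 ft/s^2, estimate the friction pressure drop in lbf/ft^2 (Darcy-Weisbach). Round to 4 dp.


v_fps = 846/60 = 14.1 ft/s
dp = 0.0163*(39/1.08)*0.075*14.1^2/(2*32.174) = 0.1364 lbf/ft^2

0.1364 lbf/ft^2


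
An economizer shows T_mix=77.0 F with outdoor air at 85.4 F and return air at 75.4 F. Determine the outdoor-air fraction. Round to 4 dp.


frac = (77.0 - 75.4) / (85.4 - 75.4) = 0.1600

0.1600


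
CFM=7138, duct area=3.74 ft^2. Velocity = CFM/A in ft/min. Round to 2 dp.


V = 7138 / 3.74 = 1908.56 ft/min

1908.56 ft/min


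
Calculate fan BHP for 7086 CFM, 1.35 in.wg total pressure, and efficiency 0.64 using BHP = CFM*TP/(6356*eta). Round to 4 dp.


BHP = 7086 * 1.35 / (6356 * 0.64) = 2.3516 hp

2.3516 hp


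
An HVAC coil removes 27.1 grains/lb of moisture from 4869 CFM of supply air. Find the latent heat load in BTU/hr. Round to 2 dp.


Q = 0.68 * 4869 * 27.1 = 89725.93 BTU/hr

89725.93 BTU/hr


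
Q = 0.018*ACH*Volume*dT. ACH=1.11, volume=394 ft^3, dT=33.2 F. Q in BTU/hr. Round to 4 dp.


Q = 0.018 * 1.11 * 394 * 33.2 = 261.3544 BTU/hr

261.3544 BTU/hr


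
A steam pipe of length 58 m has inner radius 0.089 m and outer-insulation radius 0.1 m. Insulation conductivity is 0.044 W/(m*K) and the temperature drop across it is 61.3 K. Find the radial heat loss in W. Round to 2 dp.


Q = 2*pi*0.044*58*61.3/ln(0.1/0.089) = 8434.69 W

8434.69 W


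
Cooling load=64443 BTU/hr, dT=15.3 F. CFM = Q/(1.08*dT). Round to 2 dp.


CFM = 64443 / (1.08 * 15.3) = 3899.96

3899.96 CFM


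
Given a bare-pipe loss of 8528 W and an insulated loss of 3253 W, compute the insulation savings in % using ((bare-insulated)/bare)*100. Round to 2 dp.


Savings = ((8528-3253)/8528)*100 = 61.86 %

61.86 %


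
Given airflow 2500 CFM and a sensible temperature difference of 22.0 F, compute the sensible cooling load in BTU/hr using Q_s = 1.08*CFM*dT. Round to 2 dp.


Q = 1.08 * 2500 * 22.0 = 59400.00 BTU/hr

59400.00 BTU/hr


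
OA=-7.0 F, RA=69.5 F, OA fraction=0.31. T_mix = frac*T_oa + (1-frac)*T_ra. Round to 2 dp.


T_mix = 0.31*(-7.0) + 0.69*69.5 = 45.79 F

45.79 F


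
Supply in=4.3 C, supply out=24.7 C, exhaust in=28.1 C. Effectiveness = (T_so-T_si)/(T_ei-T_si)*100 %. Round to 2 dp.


eff = (24.7-4.3)/(28.1-4.3)*100 = 85.71 %

85.71 %


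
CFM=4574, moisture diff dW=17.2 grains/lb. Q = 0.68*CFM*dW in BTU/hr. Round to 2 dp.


Q = 0.68 * 4574 * 17.2 = 53497.50 BTU/hr

53497.50 BTU/hr


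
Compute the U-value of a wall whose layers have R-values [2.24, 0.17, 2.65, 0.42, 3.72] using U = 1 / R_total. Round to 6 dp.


R_total = 2.24 + 0.17 + 2.65 + 0.42 + 3.72 = 9.20
U = 1/9.20 = 0.108696

0.108696


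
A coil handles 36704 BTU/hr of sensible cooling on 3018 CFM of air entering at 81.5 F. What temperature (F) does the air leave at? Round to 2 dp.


dT = 36704/(1.08*3018) = 11.2608
T_leave = 81.5 - 11.2608 = 70.24 F

70.24 F


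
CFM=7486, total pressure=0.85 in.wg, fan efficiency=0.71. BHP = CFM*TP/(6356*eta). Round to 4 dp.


BHP = 7486 * 0.85 / (6356 * 0.71) = 1.4100 hp

1.4100 hp


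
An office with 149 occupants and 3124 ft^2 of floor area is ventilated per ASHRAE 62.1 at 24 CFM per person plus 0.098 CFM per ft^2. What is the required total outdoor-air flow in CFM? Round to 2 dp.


Total = 149*24 + 3124*0.098 = 3882.15 CFM

3882.15 CFM


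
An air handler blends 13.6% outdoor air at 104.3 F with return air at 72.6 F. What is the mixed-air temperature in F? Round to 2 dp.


T_mix = 72.6 + (13.6/100)*(104.3-72.6) = 76.91 F

76.91 F


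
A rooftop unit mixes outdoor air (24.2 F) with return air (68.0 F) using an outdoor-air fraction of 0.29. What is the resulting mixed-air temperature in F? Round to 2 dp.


T_mix = 0.29*24.2 + 0.71*68.0 = 55.30 F

55.30 F


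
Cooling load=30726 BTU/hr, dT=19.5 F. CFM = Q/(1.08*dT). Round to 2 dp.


CFM = 30726 / (1.08 * 19.5) = 1458.97

1458.97 CFM


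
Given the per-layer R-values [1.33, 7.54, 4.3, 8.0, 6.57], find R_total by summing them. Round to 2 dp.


R_total = 1.33 + 7.54 + 4.3 + 8.0 + 6.57 = 27.74

27.74


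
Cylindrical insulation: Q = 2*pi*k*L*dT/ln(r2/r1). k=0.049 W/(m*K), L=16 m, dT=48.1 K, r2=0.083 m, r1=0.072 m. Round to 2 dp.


Q = 2*pi*0.049*16*48.1/ln(0.083/0.072) = 1666.55 W

1666.55 W


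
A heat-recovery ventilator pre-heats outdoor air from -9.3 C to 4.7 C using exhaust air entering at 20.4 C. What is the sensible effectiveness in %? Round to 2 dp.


eff = (4.7-(-9.3))/(20.4-(-9.3))*100 = 47.14 %

47.14 %


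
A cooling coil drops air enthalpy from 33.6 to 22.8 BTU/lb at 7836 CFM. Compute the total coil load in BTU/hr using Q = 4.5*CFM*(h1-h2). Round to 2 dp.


Q = 4.5 * 7836 * (33.6 - 22.8) = 380829.60 BTU/hr

380829.60 BTU/hr


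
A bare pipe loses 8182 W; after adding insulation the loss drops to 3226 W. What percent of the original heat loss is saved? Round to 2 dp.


Savings = ((8182-3226)/8182)*100 = 60.57 %

60.57 %


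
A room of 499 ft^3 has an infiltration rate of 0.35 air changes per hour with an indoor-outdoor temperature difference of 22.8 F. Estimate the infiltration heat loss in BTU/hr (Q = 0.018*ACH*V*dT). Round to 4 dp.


Q = 0.018 * 0.35 * 499 * 22.8 = 71.6764 BTU/hr

71.6764 BTU/hr


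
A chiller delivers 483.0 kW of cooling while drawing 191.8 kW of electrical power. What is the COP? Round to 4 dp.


COP = 483.0 / 191.8 = 2.5182

2.5182


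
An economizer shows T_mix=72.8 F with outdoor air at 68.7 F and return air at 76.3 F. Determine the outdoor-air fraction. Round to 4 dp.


frac = (72.8 - 76.3) / (68.7 - 76.3) = 0.4605

0.4605


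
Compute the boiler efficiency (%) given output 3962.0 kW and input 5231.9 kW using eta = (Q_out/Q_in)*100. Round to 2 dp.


eta = (3962.0/5231.9)*100 = 75.73 %

75.73 %


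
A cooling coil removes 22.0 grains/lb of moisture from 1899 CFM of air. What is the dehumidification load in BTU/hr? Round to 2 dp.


Q = 0.68 * 1899 * 22.0 = 28409.04 BTU/hr

28409.04 BTU/hr


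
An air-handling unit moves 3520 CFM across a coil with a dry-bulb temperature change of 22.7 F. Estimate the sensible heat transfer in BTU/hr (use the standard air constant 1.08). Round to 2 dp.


Q = 1.08 * 3520 * 22.7 = 86296.32 BTU/hr

86296.32 BTU/hr


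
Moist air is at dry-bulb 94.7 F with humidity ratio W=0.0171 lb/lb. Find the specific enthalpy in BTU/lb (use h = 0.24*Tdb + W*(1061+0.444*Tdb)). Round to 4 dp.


h = 0.24*94.7 + 0.0171*(1061+0.444*94.7) = 41.5901 BTU/lb

41.5901 BTU/lb


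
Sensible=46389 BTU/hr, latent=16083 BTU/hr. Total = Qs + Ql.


Qt = 46389 + 16083 = 62472 BTU/hr

62472 BTU/hr


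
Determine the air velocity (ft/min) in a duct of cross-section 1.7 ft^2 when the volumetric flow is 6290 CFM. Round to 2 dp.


V = 6290 / 1.7 = 3700.00 ft/min

3700.00 ft/min


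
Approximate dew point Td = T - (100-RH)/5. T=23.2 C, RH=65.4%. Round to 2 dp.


Td = 23.2 - (100-65.4)/5 = 16.28 C

16.28 C


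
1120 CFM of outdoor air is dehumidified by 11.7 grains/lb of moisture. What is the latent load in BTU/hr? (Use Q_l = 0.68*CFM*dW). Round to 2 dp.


Q = 0.68 * 1120 * 11.7 = 8910.72 BTU/hr

8910.72 BTU/hr


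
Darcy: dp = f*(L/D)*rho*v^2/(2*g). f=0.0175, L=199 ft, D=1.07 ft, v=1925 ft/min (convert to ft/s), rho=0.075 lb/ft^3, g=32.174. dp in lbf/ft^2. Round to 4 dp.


v_fps = 1925/60 = 32.0833 ft/s
dp = 0.0175*(199/1.07)*0.075*32.0833^2/(2*32.174) = 3.9047 lbf/ft^2

3.9047 lbf/ft^2


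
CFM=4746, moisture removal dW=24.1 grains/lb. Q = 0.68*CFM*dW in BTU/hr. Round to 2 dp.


Q = 0.68 * 4746 * 24.1 = 77777.45 BTU/hr

77777.45 BTU/hr


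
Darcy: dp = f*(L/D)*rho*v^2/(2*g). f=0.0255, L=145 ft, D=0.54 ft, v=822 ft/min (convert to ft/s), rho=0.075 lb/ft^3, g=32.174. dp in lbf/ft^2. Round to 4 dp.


v_fps = 822/60 = 13.7 ft/s
dp = 0.0255*(145/0.54)*0.075*13.7^2/(2*32.174) = 1.4979 lbf/ft^2

1.4979 lbf/ft^2


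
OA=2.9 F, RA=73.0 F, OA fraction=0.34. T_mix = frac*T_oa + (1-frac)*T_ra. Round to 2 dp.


T_mix = 0.34*2.9 + 0.66*73.0 = 49.17 F

49.17 F


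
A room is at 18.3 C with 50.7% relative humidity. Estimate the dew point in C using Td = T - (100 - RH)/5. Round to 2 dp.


Td = 18.3 - (100-50.7)/5 = 8.44 C

8.44 C


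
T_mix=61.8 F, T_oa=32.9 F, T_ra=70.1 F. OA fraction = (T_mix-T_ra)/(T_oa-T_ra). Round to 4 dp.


frac = (61.8 - 70.1) / (32.9 - 70.1) = 0.2231

0.2231


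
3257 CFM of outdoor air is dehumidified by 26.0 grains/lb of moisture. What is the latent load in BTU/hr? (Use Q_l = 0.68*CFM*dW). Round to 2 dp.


Q = 0.68 * 3257 * 26.0 = 57583.76 BTU/hr

57583.76 BTU/hr


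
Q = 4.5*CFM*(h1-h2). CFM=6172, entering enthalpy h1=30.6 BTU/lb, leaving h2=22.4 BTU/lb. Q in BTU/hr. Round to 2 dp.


Q = 4.5 * 6172 * (30.6 - 22.4) = 227746.80 BTU/hr

227746.80 BTU/hr


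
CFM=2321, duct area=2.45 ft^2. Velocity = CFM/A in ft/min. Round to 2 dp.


V = 2321 / 2.45 = 947.35 ft/min

947.35 ft/min
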